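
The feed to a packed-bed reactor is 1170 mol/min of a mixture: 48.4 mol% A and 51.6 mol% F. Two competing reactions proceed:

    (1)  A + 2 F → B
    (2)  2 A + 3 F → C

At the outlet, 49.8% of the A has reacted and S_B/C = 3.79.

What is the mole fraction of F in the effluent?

Conversion of A: A consumed = 0.498 × 566.3 = 282 mol/min = 1ξ₁ + 2ξ₂.
Selectivity: 1ξ₁ / (1ξ₂) = 3.79 → ξ₁ = 3.79 ξ₂.
Substitute: (1·3.79 + 2) ξ₂ = 282 → ξ₂ = 48.71 mol/min, ξ₁ = 184.6 mol/min.
Outlet amounts (n = n₀ + Σ ν·ξ):
  A: 566.3 − 1(184.6) − 2(48.71) = 284.3
  F: 603.7 − 2(184.6) − 3(48.71) = 88.41
  B: 0 + 1(184.6) = 184.6
  C: 0 + 1(48.71) = 48.71
Total out = 606 mol/min; y_F = 88.41 / 606 = 0.1459.

0.146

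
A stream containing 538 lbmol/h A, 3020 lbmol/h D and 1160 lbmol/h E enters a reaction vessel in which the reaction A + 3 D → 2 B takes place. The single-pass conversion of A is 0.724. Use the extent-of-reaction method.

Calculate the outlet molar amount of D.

A reacted = 0.724 × 538 = 389.5 lbmol/h; ν_A = −1, so ξ = 389.5/1 = 389.5 lbmol/h.
Outlet amounts (n = n₀ + ν ξ):
  A: 538 − 1(389.5) = 148.5
  D: 3020 − 3(389.5) = 1851
  B: 0 + 2(389.5) = 779
  E: 1160 (inert)

1850 lbmol/h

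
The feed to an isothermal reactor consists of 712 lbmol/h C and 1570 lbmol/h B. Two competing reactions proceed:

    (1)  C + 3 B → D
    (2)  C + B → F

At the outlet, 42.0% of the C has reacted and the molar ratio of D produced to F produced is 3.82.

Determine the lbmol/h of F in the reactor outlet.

62 lbmol/h

Conversion of C: C consumed = 0.42 × 712 = 299 lbmol/h = 1ξ₁ + 1ξ₂.
Selectivity: 1ξ₁ / (1ξ₂) = 3.82 → ξ₁ = 3.82 ξ₂.
Substitute: (1·3.82 + 1) ξ₂ = 299 → ξ₂ = 62.04 lbmol/h, ξ₁ = 237 lbmol/h.
Outlet amounts (n = n₀ + Σ ν·ξ):
  C: 712 − 1(237) − 1(62.04) = 413
  B: 1570 − 3(237) − 1(62.04) = 797
  D: 0 + 1(237) = 237
  F: 0 + 1(62.04) = 62.04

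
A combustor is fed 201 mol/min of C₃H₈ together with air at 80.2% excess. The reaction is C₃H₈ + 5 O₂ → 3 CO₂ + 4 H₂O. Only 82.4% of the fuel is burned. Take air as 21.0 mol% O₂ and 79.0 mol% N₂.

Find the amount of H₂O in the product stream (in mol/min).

662 mol/min

Stoichiometric O₂ = 5 × 201 = 1005 mol/min; O₂ fed = 1005 × 1.802 = 1811 mol/min.
N₂ fed = 1811 × 79/21 = 6813 mol/min.
Fuel reacted = 0.824 × 201 → ξ = 165.6 mol/min.
Outlet (n = n₀ + ν ξ):
  C₃H₈: 201 − 1(165.6) = 35.38
  O₂: 1811 − 5(165.6) = 982.9
  N₂: 6813 (inert)
  CO₂: 0 + 3(165.6) = 496.9
  H₂O: 0 + 4(165.6) = 662.5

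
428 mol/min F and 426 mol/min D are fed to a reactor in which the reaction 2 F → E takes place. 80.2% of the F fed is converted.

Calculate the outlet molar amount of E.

F reacted = 0.802 × 428 = 343.3 mol/min; ν_F = −2, so ξ = 343.3/2 = 171.6 mol/min.
Outlet amounts (n = n₀ + ν ξ):
  F: 428 − 2(171.6) = 84.74
  E: 0 + 1(171.6) = 171.6
  D: 426 (inert)

172 mol/min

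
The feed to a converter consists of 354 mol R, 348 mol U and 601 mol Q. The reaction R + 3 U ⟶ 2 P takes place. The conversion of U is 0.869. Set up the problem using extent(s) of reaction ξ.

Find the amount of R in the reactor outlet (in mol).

U reacted = 0.869 × 348 = 302.4 mol; ν_U = −3, so ξ = 302.4/3 = 100.8 mol.
Outlet amounts (n = n₀ + ν ξ):
  R: 354 − 1(100.8) = 253.2
  U: 348 − 3(100.8) = 45.59
  P: 0 + 2(100.8) = 201.6
  Q: 601 (inert)

253 mol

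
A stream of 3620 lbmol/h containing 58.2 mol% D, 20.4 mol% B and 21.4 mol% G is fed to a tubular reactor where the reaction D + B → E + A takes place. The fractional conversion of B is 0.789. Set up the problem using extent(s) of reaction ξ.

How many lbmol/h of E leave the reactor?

B reacted = 0.789 × 738.5 = 582.7 lbmol/h; ν_B = −1, so ξ = 582.7/1 = 582.7 lbmol/h.
Outlet amounts (n = n₀ + ν ξ):
  D: 2107 − 1(582.7) = 1524
  B: 738.5 − 1(582.7) = 155.8
  E: 0 + 1(582.7) = 582.7
  A: 0 + 1(582.7) = 582.7
  G: 774.7 (inert)

583 lbmol/h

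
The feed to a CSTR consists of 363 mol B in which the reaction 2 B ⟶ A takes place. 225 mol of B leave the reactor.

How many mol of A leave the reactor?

69 mol

For B: n = n₀ − 2ξ → 225 = 363 − 2ξ, giving ξ = 69 mol.
Outlet amounts (n = n₀ + ν ξ):
  B: 363 − 2(69) = 225
  A: 0 + 1(69) = 69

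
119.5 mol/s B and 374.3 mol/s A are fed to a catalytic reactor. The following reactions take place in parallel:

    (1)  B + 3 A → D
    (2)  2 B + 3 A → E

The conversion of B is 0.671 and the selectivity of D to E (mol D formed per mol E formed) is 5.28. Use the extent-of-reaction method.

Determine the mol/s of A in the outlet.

Conversion of B: B consumed = 0.671 × 119.5 = 80.18 mol/s = 1ξ₁ + 2ξ₂.
Selectivity: 1ξ₁ / (1ξ₂) = 5.28 → ξ₁ = 5.28 ξ₂.
Substitute: (1·5.28 + 2) ξ₂ = 80.18 → ξ₂ = 11.01 mol/s, ξ₁ = 58.16 mol/s.
Outlet amounts (n = n₀ + Σ ν·ξ):
  B: 119.5 − 1(58.16) − 2(11.01) = 39.32
  A: 374.3 − 3(58.16) − 3(11.01) = 166.8
  D: 0 + 1(58.16) = 58.16
  E: 0 + 1(11.01) = 11.01

167 mol/s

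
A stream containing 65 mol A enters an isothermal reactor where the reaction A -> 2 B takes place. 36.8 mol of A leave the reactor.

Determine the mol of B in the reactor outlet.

For A: n = n₀ − 1ξ → 36.8 = 65 − 1ξ, giving ξ = 28.2 mol.
Outlet amounts (n = n₀ + ν ξ):
  A: 65 − 1(28.2) = 36.8
  B: 0 + 2(28.2) = 56.4

56.4 mol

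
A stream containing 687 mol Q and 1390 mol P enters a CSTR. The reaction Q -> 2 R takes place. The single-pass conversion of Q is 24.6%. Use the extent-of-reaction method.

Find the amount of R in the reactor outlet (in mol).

Q reacted = 0.246 × 687 = 169 mol; ν_Q = −1, so ξ = 169/1 = 169 mol.
Outlet amounts (n = n₀ + ν ξ):
  Q: 687 − 1(169) = 518
  R: 0 + 2(169) = 338
  P: 1390 (inert)

338 mol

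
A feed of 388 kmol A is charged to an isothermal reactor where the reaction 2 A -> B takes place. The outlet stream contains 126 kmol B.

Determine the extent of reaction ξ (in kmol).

For B: n = n₀ + 1ξ → 126 = 0 + 1ξ, giving ξ = 126 kmol.
Outlet amounts (n = n₀ + ν ξ):
  A: 388 − 2(126) = 136
  B: 0 + 1(126) = 126

ξ = 126 kmol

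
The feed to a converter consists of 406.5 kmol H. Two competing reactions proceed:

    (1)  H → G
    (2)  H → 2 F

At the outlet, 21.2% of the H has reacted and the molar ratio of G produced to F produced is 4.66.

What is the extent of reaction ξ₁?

ξ₁ = 77.8 kmol

Conversion of H: H consumed = 0.212 × 406.5 = 86.18 kmol = 1ξ₁ + 1ξ₂.
Selectivity: 1ξ₁ / (2ξ₂) = 4.66 → ξ₁ = 9.32 ξ₂.
Substitute: (1·9.32 + 1) ξ₂ = 86.18 → ξ₂ = 8.351 kmol, ξ₁ = 77.83 kmol.
Outlet amounts (n = n₀ + Σ ν·ξ):
  H: 406.5 − 1(77.83) − 1(8.351) = 320.3
  G: 0 + 1(77.83) = 77.83
  F: 0 + 2(8.351) = 16.7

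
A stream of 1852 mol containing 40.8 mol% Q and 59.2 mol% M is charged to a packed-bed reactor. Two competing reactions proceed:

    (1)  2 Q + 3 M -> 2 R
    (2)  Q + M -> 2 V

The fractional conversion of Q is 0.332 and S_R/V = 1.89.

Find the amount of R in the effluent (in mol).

198 mol

Conversion of Q: Q consumed = 0.332 × 755.6 = 250.9 mol = 2ξ₁ + 1ξ₂.
Selectivity: 2ξ₁ / (2ξ₂) = 1.89 → ξ₁ = 1.89 ξ₂.
Substitute: (2·1.89 + 1) ξ₂ = 250.9 → ξ₂ = 52.48 mol, ξ₁ = 99.19 mol.
Outlet amounts (n = n₀ + Σ ν·ξ):
  Q: 755.6 − 2(99.19) − 1(52.48) = 504.8
  M: 1096 − 3(99.19) − 1(52.48) = 746.3
  R: 0 + 2(99.19) = 198.4
  V: 0 + 2(52.48) = 105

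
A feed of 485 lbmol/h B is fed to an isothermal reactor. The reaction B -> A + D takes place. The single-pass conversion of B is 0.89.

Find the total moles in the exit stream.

917 lbmol/h

B reacted = 0.89 × 485 = 431.7 lbmol/h; ν_B = −1, so ξ = 431.7/1 = 431.7 lbmol/h.
Outlet amounts (n = n₀ + ν ξ):
  B: 485 − 1(431.7) = 53.35
  A: 0 + 1(431.7) = 431.7
  D: 0 + 1(431.7) = 431.7
Total out = 53.35 + 431.7 + 431.7 = 916.7 lbmol/h.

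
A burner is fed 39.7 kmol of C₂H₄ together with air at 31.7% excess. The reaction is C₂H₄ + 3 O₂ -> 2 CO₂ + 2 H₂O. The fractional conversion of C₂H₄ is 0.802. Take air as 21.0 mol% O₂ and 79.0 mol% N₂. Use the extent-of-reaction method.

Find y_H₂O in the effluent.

0.081

Stoichiometric O₂ = 3 × 39.7 = 119.1 kmol; O₂ fed = 119.1 × 1.317 = 156.9 kmol.
N₂ fed = 156.9 × 79/21 = 590.1 kmol.
Fuel reacted = 0.802 × 39.7 → ξ = 31.84 kmol.
Outlet (n = n₀ + ν ξ):
  C₂H₄: 39.7 − 1(31.84) = 7.861
  O₂: 156.9 − 3(31.84) = 61.34
  N₂: 590.1 (inert)
  CO₂: 0 + 2(31.84) = 63.68
  H₂O: 0 + 2(31.84) = 63.68
Total out = 786.6 kmol; y_H₂O = 63.68 / 786.6 = 0.08095.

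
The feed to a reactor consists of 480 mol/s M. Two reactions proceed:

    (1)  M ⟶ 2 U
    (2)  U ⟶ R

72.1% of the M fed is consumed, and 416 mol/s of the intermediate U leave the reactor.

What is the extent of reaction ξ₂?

ξ₂ = 276 mol/s

Conversion of M: M consumed = 1ξ₁ = 0.721 × 480 → ξ₁ = 346.1 mol/s.
U balance: n_U = 0 + 2ξ₁ − 1ξ₂ = 416 → ξ₂ = (2·346.1 − 416)/1 = 276.2 mol/s.
Outlet amounts (n = n₀ + Σ ν·ξ):
  M: 480 − 1(346.1) = 133.9
  U: 0 + 2(346.1) − 1(276.2) = 416
  R: 0 + 1(276.2) = 276.2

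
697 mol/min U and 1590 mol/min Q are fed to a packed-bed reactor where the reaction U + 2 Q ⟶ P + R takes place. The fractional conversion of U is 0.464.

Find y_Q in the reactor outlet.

0.48

U reacted = 0.464 × 697 = 323.4 mol/min; ν_U = −1, so ξ = 323.4/1 = 323.4 mol/min.
Outlet amounts (n = n₀ + ν ξ):
  U: 697 − 1(323.4) = 373.6
  Q: 1590 − 2(323.4) = 943.2
  P: 0 + 1(323.4) = 323.4
  R: 0 + 1(323.4) = 323.4
Total out = 1964 mol/min; y_Q = 943.2 / 1964 = 0.4803.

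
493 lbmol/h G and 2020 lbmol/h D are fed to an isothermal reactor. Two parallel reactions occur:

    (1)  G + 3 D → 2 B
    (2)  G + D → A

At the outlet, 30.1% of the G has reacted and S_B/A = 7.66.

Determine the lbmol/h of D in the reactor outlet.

Conversion of G: G consumed = 0.301 × 493 = 148.4 lbmol/h = 1ξ₁ + 1ξ₂.
Selectivity: 2ξ₁ / (1ξ₂) = 7.66 → ξ₁ = 3.83 ξ₂.
Substitute: (1·3.83 + 1) ξ₂ = 148.4 → ξ₂ = 30.72 lbmol/h, ξ₁ = 117.7 lbmol/h.
Outlet amounts (n = n₀ + Σ ν·ξ):
  G: 493 − 1(117.7) − 1(30.72) = 344.6
  D: 2020 − 3(117.7) − 1(30.72) = 1636
  B: 0 + 2(117.7) = 235.3
  A: 0 + 1(30.72) = 30.72

1640 lbmol/h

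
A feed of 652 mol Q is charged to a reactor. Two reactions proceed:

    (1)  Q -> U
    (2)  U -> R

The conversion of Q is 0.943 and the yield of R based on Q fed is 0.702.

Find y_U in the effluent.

0.241

Conversion of Q: Q consumed = 1ξ₁ = 0.943 × 652 → ξ₁ = 614.8 mol.
Yield of R: 1ξ₂ / 652 = 0.702 → ξ₂ = 457.7 mol.
Outlet amounts (n = n₀ + Σ ν·ξ):
  Q: 652 − 1(614.8) = 37.16
  U: 0 + 1(614.8) − 1(457.7) = 157.1
  R: 0 + 1(457.7) = 457.7
Total out = 652 mol; y_U = 157.1 / 652 = 0.241.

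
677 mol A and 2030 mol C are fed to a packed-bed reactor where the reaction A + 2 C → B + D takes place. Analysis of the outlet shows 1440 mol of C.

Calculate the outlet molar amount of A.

For C: n = n₀ − 2ξ → 1440 = 2030 − 2ξ, giving ξ = 295 mol.
Outlet amounts (n = n₀ + ν ξ):
  A: 677 − 1(295) = 382
  C: 2030 − 2(295) = 1440
  B: 0 + 1(295) = 295
  D: 0 + 1(295) = 295

382 mol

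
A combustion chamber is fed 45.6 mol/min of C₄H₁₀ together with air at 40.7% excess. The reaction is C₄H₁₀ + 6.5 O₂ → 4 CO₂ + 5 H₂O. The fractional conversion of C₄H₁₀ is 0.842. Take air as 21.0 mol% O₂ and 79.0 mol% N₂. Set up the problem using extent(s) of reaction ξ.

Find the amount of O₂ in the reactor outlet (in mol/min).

167 mol/min

Stoichiometric O₂ = 6.5 × 45.6 = 296.4 mol/min; O₂ fed = 296.4 × 1.407 = 417 mol/min.
N₂ fed = 417 × 79/21 = 1569 mol/min.
Fuel reacted = 0.842 × 45.6 → ξ = 38.4 mol/min.
Outlet (n = n₀ + ν ξ):
  C₄H₁₀: 45.6 − 1(38.4) = 7.205
  O₂: 417 − 6.5(38.4) = 167.5
  N₂: 1569 (inert)
  CO₂: 0 + 4(38.4) = 153.6
  H₂O: 0 + 5(38.4) = 192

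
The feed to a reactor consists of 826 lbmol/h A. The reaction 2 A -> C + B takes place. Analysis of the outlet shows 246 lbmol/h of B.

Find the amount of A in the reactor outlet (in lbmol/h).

334 lbmol/h

For B: n = n₀ + 1ξ → 246 = 0 + 1ξ, giving ξ = 246 lbmol/h.
Outlet amounts (n = n₀ + ν ξ):
  A: 826 − 2(246) = 334
  C: 0 + 1(246) = 246
  B: 0 + 1(246) = 246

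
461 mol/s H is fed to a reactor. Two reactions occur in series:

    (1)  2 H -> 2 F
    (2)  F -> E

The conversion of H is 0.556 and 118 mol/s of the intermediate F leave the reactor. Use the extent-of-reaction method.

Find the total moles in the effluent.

461 mol/s

Conversion of H: H consumed = 2ξ₁ = 0.556 × 461 → ξ₁ = 128.2 mol/s.
F balance: n_F = 0 + 2ξ₁ − 1ξ₂ = 118 → ξ₂ = (2·128.2 − 118)/1 = 138.3 mol/s.
Outlet amounts (n = n₀ + Σ ν·ξ):
  H: 461 − 2(128.2) = 204.7
  F: 0 + 2(128.2) − 1(138.3) = 118
  E: 0 + 1(138.3) = 138.3
Total out = 204.7 + 118 + 138.3 = 461 mol/s.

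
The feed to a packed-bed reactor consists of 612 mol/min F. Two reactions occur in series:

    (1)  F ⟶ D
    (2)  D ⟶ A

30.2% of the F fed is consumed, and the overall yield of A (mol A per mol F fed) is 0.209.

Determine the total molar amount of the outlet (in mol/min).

612 mol/min

Conversion of F: F consumed = 1ξ₁ = 0.302 × 612 → ξ₁ = 184.8 mol/min.
Yield of A: 1ξ₂ / 612 = 0.209 → ξ₂ = 127.9 mol/min.
Outlet amounts (n = n₀ + Σ ν·ξ):
  F: 612 − 1(184.8) = 427.2
  D: 0 + 1(184.8) − 1(127.9) = 56.92
  A: 0 + 1(127.9) = 127.9
Total out = 427.2 + 56.92 + 127.9 = 612 mol/min.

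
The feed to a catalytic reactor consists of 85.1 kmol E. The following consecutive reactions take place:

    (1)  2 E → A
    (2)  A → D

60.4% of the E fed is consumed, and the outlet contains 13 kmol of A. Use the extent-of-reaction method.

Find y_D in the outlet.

Conversion of E: E consumed = 2ξ₁ = 0.604 × 85.1 → ξ₁ = 25.7 kmol.
A balance: n_A = 0 + 1ξ₁ − 1ξ₂ = 13 → ξ₂ = (1·25.7 − 13)/1 = 12.7 kmol.
Outlet amounts (n = n₀ + Σ ν·ξ):
  E: 85.1 − 2(25.7) = 33.7
  A: 0 + 1(25.7) − 1(12.7) = 13
  D: 0 + 1(12.7) = 12.7
Total out = 59.4 kmol; y_D = 12.7 / 59.4 = 0.2138.

0.214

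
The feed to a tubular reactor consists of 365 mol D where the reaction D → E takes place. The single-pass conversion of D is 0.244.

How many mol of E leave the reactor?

89.1 mol

D reacted = 0.244 × 365 = 89.06 mol; ν_D = −1, so ξ = 89.06/1 = 89.06 mol.
Outlet amounts (n = n₀ + ν ξ):
  D: 365 − 1(89.06) = 275.9
  E: 0 + 1(89.06) = 89.06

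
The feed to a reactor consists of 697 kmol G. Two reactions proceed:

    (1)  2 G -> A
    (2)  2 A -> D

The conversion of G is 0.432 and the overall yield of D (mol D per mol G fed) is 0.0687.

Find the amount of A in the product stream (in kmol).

54.8 kmol

Conversion of G: G consumed = 2ξ₁ = 0.432 × 697 → ξ₁ = 150.6 kmol.
Yield of D: 1ξ₂ / 697 = 0.0687 → ξ₂ = 47.88 kmol.
Outlet amounts (n = n₀ + Σ ν·ξ):
  G: 697 − 2(150.6) = 395.9
  A: 0 + 1(150.6) − 2(47.88) = 54.78
  D: 0 + 1(47.88) = 47.88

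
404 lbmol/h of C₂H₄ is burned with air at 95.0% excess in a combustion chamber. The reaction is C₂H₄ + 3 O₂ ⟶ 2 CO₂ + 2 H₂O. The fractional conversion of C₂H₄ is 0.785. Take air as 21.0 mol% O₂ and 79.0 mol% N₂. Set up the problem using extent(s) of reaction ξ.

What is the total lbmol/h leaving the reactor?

Stoichiometric O₂ = 3 × 404 = 1212 lbmol/h; O₂ fed = 1212 × 1.950 = 2363 lbmol/h.
N₂ fed = 2363 × 79/21 = 8891 lbmol/h.
Fuel reacted = 0.785 × 404 → ξ = 317.1 lbmol/h.
Outlet (n = n₀ + ν ξ):
  C₂H₄: 404 − 1(317.1) = 86.86
  O₂: 2363 − 3(317.1) = 1412
  N₂: 8891 (inert)
  CO₂: 0 + 2(317.1) = 634.3
  H₂O: 0 + 2(317.1) = 634.3
Total out = 86.86 + 1412 + 8891 + 634.3 + 634.3 = 11660 lbmol/h.

11700 lbmol/h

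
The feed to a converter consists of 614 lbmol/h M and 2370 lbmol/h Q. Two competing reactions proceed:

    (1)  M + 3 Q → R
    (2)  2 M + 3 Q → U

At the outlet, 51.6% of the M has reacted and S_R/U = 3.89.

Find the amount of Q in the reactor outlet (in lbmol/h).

Conversion of M: M consumed = 0.516 × 614 = 316.8 lbmol/h = 1ξ₁ + 2ξ₂.
Selectivity: 1ξ₁ / (1ξ₂) = 3.89 → ξ₁ = 3.89 ξ₂.
Substitute: (1·3.89 + 2) ξ₂ = 316.8 → ξ₂ = 53.79 lbmol/h, ξ₁ = 209.2 lbmol/h.
Outlet amounts (n = n₀ + Σ ν·ξ):
  M: 614 − 1(209.2) − 2(53.79) = 297.2
  Q: 2370 − 3(209.2) − 3(53.79) = 1581
  R: 0 + 1(209.2) = 209.2
  U: 0 + 1(53.79) = 53.79

1580 lbmol/h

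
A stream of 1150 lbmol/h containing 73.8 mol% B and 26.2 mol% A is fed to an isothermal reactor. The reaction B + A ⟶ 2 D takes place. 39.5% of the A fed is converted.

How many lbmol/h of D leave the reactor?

238 lbmol/h

A reacted = 0.395 × 301.3 = 119 lbmol/h; ν_A = −1, so ξ = 119/1 = 119 lbmol/h.
Outlet amounts (n = n₀ + ν ξ):
  B: 848.7 − 1(119) = 729.7
  A: 301.3 − 1(119) = 182.3
  D: 0 + 2(119) = 238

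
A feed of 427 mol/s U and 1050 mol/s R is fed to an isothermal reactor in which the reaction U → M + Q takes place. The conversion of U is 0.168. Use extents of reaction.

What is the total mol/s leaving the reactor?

U reacted = 0.168 × 427 = 71.74 mol/s; ν_U = −1, so ξ = 71.74/1 = 71.74 mol/s.
Outlet amounts (n = n₀ + ν ξ):
  U: 427 − 1(71.74) = 355.3
  M: 0 + 1(71.74) = 71.74
  Q: 0 + 1(71.74) = 71.74
  R: 1050 (inert)
Total out = 355.3 + 71.74 + 71.74 + 1050 = 1549 mol/s.

1550 mol/s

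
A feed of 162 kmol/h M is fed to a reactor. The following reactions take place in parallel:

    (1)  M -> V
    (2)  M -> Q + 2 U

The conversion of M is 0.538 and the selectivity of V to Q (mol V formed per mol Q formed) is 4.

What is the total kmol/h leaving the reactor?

Conversion of M: M consumed = 0.538 × 162 = 87.16 kmol/h = 1ξ₁ + 1ξ₂.
Selectivity: 1ξ₁ / (1ξ₂) = 4 → ξ₁ = 4 ξ₂.
Substitute: (1·4 + 1) ξ₂ = 87.16 → ξ₂ = 17.43 kmol/h, ξ₁ = 69.72 kmol/h.
Outlet amounts (n = n₀ + Σ ν·ξ):
  M: 162 − 1(69.72) − 1(17.43) = 74.84
  V: 0 + 1(69.72) = 69.72
  Q: 0 + 1(17.43) = 17.43
  U: 0 + 2(17.43) = 34.86
Total out = 74.84 + 69.72 + 17.43 + 34.86 = 196.9 kmol/h.

197 kmol/h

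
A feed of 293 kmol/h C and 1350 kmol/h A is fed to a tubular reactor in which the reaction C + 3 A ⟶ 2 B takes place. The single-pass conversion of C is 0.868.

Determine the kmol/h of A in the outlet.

587 kmol/h

C reacted = 0.868 × 293 = 254.3 kmol/h; ν_C = −1, so ξ = 254.3/1 = 254.3 kmol/h.
Outlet amounts (n = n₀ + ν ξ):
  C: 293 − 1(254.3) = 38.68
  A: 1350 − 3(254.3) = 587
  B: 0 + 2(254.3) = 508.6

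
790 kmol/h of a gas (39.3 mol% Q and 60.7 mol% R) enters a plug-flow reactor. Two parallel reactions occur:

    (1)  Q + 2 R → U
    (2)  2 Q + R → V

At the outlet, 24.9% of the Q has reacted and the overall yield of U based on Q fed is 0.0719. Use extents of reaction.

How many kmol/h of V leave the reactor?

Yield of U: 1ξ₁ / 310.5 = 0.0719 → ξ₁ = 22.32 kmol/h.
Conversion of Q: 1ξ₁ + 2ξ₂ = 0.249 × 310.5 = 77.31 → ξ₂ = 27.49 kmol/h.
Outlet amounts (n = n₀ + Σ ν·ξ):
  Q: 310.5 − 1(22.32) − 2(27.49) = 233.2
  R: 479.5 − 2(22.32) − 1(27.49) = 407.4
  U: 0 + 1(22.32) = 22.32
  V: 0 + 1(27.49) = 27.49

27.5 kmol/h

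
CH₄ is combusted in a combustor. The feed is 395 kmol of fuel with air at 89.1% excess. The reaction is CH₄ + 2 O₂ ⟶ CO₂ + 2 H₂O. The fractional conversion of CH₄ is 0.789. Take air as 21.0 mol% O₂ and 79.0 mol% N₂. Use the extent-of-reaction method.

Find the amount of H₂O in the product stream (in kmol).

623 kmol

Stoichiometric O₂ = 2 × 395 = 790 kmol; O₂ fed = 790 × 1.891 = 1494 kmol.
N₂ fed = 1494 × 79/21 = 5620 kmol.
Fuel reacted = 0.789 × 395 → ξ = 311.7 kmol.
Outlet (n = n₀ + ν ξ):
  CH₄: 395 − 1(311.7) = 83.34
  O₂: 1494 − 2(311.7) = 870.6
  N₂: 5620 (inert)
  CO₂: 0 + 1(311.7) = 311.7
  H₂O: 0 + 2(311.7) = 623.3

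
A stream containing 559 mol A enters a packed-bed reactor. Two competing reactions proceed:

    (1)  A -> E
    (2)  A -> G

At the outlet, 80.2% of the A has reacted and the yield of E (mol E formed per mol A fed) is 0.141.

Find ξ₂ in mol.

Yield of E: 1ξ₁ / 559 = 0.141 → ξ₁ = 78.82 mol.
Conversion of A: 1ξ₁ + 1ξ₂ = 0.802 × 559 = 448.3 → ξ₂ = 369.5 mol.
Outlet amounts (n = n₀ + Σ ν·ξ):
  A: 559 − 1(78.82) − 1(369.5) = 110.7
  E: 0 + 1(78.82) = 78.82
  G: 0 + 1(369.5) = 369.5

ξ₂ = 369 mol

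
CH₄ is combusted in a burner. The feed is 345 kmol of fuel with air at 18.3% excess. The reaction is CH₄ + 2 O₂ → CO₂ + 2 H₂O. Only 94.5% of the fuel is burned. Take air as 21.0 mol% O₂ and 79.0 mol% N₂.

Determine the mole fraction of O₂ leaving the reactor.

0.0388

Stoichiometric O₂ = 2 × 345 = 690 kmol; O₂ fed = 690 × 1.183 = 816.3 kmol.
N₂ fed = 816.3 × 79/21 = 3071 kmol.
Fuel reacted = 0.945 × 345 → ξ = 326 kmol.
Outlet (n = n₀ + ν ξ):
  CH₄: 345 − 1(326) = 18.98
  O₂: 816.3 − 2(326) = 164.2
  N₂: 3071 (inert)
  CO₂: 0 + 1(326) = 326
  H₂O: 0 + 2(326) = 652
Total out = 4232 kmol; y_O₂ = 164.2 / 4232 = 0.0388.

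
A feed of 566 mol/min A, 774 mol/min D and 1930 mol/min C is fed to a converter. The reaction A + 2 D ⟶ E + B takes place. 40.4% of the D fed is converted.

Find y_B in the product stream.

0.0502

D reacted = 0.404 × 774 = 312.7 mol/min; ν_D = −2, so ξ = 312.7/2 = 156.3 mol/min.
Outlet amounts (n = n₀ + ν ξ):
  A: 566 − 1(156.3) = 409.7
  D: 774 − 2(156.3) = 461.3
  E: 0 + 1(156.3) = 156.3
  B: 0 + 1(156.3) = 156.3
  C: 1930 (inert)
Total out = 3114 mol/min; y_B = 156.3 / 3114 = 0.05021.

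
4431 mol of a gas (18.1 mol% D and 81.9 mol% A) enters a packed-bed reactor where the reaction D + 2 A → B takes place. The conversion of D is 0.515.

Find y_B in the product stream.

0.115

D reacted = 0.515 × 802 = 413 mol; ν_D = −1, so ξ = 413/1 = 413 mol.
Outlet amounts (n = n₀ + ν ξ):
  D: 802 − 1(413) = 389
  A: 3629 − 2(413) = 2803
  B: 0 + 1(413) = 413
Total out = 3605 mol; y_B = 413 / 3605 = 0.1146.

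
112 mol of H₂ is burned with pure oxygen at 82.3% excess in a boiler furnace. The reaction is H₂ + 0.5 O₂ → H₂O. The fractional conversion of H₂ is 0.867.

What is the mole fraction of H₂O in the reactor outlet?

Stoichiometric O₂ = 0.5 × 112 = 56 mol; O₂ fed = 56 × 1.823 = 102.1 mol.
Fuel reacted = 0.867 × 112 → ξ = 97.1 mol.
Outlet (n = n₀ + ν ξ):
  H₂: 112 − 1(97.1) = 14.9
  O₂: 102.1 − 0.5(97.1) = 53.54
  H₂O: 0 + 1(97.1) = 97.1
Total out = 165.5 mol; y_H₂O = 97.1 / 165.5 = 0.5866.

0.587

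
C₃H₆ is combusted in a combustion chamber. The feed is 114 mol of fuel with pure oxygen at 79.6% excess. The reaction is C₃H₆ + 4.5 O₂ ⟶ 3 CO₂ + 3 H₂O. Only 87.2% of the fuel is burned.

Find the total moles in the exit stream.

Stoichiometric O₂ = 4.5 × 114 = 513 mol; O₂ fed = 513 × 1.796 = 921.3 mol.
Fuel reacted = 0.872 × 114 → ξ = 99.41 mol.
Outlet (n = n₀ + ν ξ):
  C₃H₆: 114 − 1(99.41) = 14.59
  O₂: 921.3 − 4.5(99.41) = 474
  CO₂: 0 + 3(99.41) = 298.2
  H₂O: 0 + 3(99.41) = 298.2
Total out = 14.59 + 474 + 298.2 + 298.2 = 1085 mol.

1090 mol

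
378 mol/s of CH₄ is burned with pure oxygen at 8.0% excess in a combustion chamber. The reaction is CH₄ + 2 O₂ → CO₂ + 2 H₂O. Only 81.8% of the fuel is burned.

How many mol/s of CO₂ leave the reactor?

Stoichiometric O₂ = 2 × 378 = 756 mol/s; O₂ fed = 756 × 1.080 = 816.5 mol/s.
Fuel reacted = 0.818 × 378 → ξ = 309.2 mol/s.
Outlet (n = n₀ + ν ξ):
  CH₄: 378 − 1(309.2) = 68.8
  O₂: 816.5 − 2(309.2) = 198.1
  CO₂: 0 + 1(309.2) = 309.2
  H₂O: 0 + 2(309.2) = 618.4

309 mol/s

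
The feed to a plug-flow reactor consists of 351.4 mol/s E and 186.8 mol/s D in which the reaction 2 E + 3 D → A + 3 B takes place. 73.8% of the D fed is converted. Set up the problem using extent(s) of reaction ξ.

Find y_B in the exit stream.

D reacted = 0.738 × 186.8 = 137.9 mol/s; ν_D = −3, so ξ = 137.9/3 = 45.95 mol/s.
Outlet amounts (n = n₀ + ν ξ):
  E: 351.4 − 2(45.95) = 259.5
  D: 186.8 − 3(45.95) = 48.94
  A: 0 + 1(45.95) = 45.95
  B: 0 + 3(45.95) = 137.9
Total out = 492.2 mol/s; y_B = 137.9 / 492.2 = 0.2801.

0.28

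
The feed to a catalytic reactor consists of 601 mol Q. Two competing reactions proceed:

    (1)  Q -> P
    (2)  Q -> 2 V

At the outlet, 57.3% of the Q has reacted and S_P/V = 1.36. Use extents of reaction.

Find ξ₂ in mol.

Conversion of Q: Q consumed = 0.573 × 601 = 344.4 mol = 1ξ₁ + 1ξ₂.
Selectivity: 1ξ₁ / (2ξ₂) = 1.36 → ξ₁ = 2.72 ξ₂.
Substitute: (1·2.72 + 1) ξ₂ = 344.4 → ξ₂ = 92.57 mol, ξ₁ = 251.8 mol.
Outlet amounts (n = n₀ + Σ ν·ξ):
  Q: 601 − 1(251.8) − 1(92.57) = 256.6
  P: 0 + 1(251.8) = 251.8
  V: 0 + 2(92.57) = 185.1

ξ₂ = 92.6 mol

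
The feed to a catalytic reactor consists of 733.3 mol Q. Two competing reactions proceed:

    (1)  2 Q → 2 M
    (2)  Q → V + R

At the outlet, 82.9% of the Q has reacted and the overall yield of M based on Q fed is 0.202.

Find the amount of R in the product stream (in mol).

460 mol

Yield of M: 2ξ₁ / 733.3 = 0.202 → ξ₁ = 74.06 mol.
Conversion of Q: 2ξ₁ + 1ξ₂ = 0.829 × 733.3 = 607.9 → ξ₂ = 459.8 mol.
Outlet amounts (n = n₀ + Σ ν·ξ):
  Q: 733.3 − 2(74.06) − 1(459.8) = 125.4
  M: 0 + 2(74.06) = 148.1
  V: 0 + 1(459.8) = 459.8
  R: 0 + 1(459.8) = 459.8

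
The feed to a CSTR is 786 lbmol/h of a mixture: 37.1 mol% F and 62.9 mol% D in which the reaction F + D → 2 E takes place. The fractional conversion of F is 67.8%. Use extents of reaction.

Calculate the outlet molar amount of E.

395 lbmol/h

F reacted = 0.678 × 291.6 = 197.7 lbmol/h; ν_F = −1, so ξ = 197.7/1 = 197.7 lbmol/h.
Outlet amounts (n = n₀ + ν ξ):
  F: 291.6 − 1(197.7) = 93.9
  D: 494.4 − 1(197.7) = 296.7
  E: 0 + 2(197.7) = 395.4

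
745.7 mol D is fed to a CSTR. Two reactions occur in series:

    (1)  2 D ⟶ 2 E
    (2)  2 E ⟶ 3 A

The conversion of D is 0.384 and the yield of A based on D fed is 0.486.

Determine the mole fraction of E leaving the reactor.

Conversion of D: D consumed = 2ξ₁ = 0.384 × 745.7 → ξ₁ = 143.2 mol.
Yield of A: 3ξ₂ / 745.7 = 0.486 → ξ₂ = 120.8 mol.
Outlet amounts (n = n₀ + Σ ν·ξ):
  D: 745.7 − 2(143.2) = 459.4
  E: 0 + 2(143.2) − 2(120.8) = 44.74
  A: 0 + 3(120.8) = 362.4
Total out = 866.5 mol; y_E = 44.74 / 866.5 = 0.05164.

0.0516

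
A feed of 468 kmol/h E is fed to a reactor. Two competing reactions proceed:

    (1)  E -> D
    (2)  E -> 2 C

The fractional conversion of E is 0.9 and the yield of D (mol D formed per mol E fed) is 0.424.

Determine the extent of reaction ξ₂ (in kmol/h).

Yield of D: 1ξ₁ / 468 = 0.424 → ξ₁ = 198.4 kmol/h.
Conversion of E: 1ξ₁ + 1ξ₂ = 0.9 × 468 = 421.2 → ξ₂ = 222.8 kmol/h.
Outlet amounts (n = n₀ + Σ ν·ξ):
  E: 468 − 1(198.4) − 1(222.8) = 46.8
  D: 0 + 1(198.4) = 198.4
  C: 0 + 2(222.8) = 445.5

ξ₂ = 223 kmol/h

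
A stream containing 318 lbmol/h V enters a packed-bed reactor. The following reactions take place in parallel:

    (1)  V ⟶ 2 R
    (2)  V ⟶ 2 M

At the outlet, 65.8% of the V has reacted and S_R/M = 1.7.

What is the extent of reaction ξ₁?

ξ₁ = 132 lbmol/h

Conversion of V: V consumed = 0.658 × 318 = 209.2 lbmol/h = 1ξ₁ + 1ξ₂.
Selectivity: 2ξ₁ / (2ξ₂) = 1.7 → ξ₁ = 1.7 ξ₂.
Substitute: (1·1.7 + 1) ξ₂ = 209.2 → ξ₂ = 77.5 lbmol/h, ξ₁ = 131.7 lbmol/h.
Outlet amounts (n = n₀ + Σ ν·ξ):
  V: 318 − 1(131.7) − 1(77.5) = 108.8
  R: 0 + 2(131.7) = 263.5
  M: 0 + 2(77.5) = 155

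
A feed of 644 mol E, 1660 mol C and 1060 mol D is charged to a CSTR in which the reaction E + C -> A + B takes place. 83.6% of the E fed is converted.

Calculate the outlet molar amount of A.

E reacted = 0.836 × 644 = 538.4 mol; ν_E = −1, so ξ = 538.4/1 = 538.4 mol.
Outlet amounts (n = n₀ + ν ξ):
  E: 644 − 1(538.4) = 105.6
  C: 1660 − 1(538.4) = 1122
  A: 0 + 1(538.4) = 538.4
  B: 0 + 1(538.4) = 538.4
  D: 1060 (inert)

538 mol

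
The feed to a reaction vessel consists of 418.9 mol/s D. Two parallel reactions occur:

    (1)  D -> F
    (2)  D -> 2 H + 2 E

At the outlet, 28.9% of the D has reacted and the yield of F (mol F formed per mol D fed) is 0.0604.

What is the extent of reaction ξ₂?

ξ₂ = 95.8 mol/s

Yield of F: 1ξ₁ / 418.9 = 0.0604 → ξ₁ = 25.3 mol/s.
Conversion of D: 1ξ₁ + 1ξ₂ = 0.289 × 418.9 = 121.1 → ξ₂ = 95.76 mol/s.
Outlet amounts (n = n₀ + Σ ν·ξ):
  D: 418.9 − 1(25.3) − 1(95.76) = 297.8
  F: 0 + 1(25.3) = 25.3
  H: 0 + 2(95.76) = 191.5
  E: 0 + 2(95.76) = 191.5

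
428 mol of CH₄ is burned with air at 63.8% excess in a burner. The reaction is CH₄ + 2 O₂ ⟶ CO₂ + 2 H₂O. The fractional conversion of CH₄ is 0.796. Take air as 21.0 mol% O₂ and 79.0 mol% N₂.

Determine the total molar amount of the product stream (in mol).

Stoichiometric O₂ = 2 × 428 = 856 mol; O₂ fed = 856 × 1.638 = 1402 mol.
N₂ fed = 1402 × 79/21 = 5275 mol.
Fuel reacted = 0.796 × 428 → ξ = 340.7 mol.
Outlet (n = n₀ + ν ξ):
  CH₄: 428 − 1(340.7) = 87.31
  O₂: 1402 − 2(340.7) = 720.8
  N₂: 5275 (inert)
  CO₂: 0 + 1(340.7) = 340.7
  H₂O: 0 + 2(340.7) = 681.4
Total out = 87.31 + 720.8 + 5275 + 340.7 + 681.4 = 7105 mol.

7100 mol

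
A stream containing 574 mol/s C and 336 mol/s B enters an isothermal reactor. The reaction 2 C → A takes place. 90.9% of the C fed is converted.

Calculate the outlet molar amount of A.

261 mol/s

C reacted = 0.909 × 574 = 521.8 mol/s; ν_C = −2, so ξ = 521.8/2 = 260.9 mol/s.
Outlet amounts (n = n₀ + ν ξ):
  C: 574 − 2(260.9) = 52.23
  A: 0 + 1(260.9) = 260.9
  B: 336 (inert)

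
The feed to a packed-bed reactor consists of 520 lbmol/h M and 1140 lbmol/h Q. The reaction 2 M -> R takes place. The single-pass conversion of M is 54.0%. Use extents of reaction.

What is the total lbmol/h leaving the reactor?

1520 lbmol/h

M reacted = 0.54 × 520 = 280.8 lbmol/h; ν_M = −2, so ξ = 280.8/2 = 140.4 lbmol/h.
Outlet amounts (n = n₀ + ν ξ):
  M: 520 − 2(140.4) = 239.2
  R: 0 + 1(140.4) = 140.4
  Q: 1140 (inert)
Total out = 239.2 + 140.4 + 1140 = 1520 lbmol/h.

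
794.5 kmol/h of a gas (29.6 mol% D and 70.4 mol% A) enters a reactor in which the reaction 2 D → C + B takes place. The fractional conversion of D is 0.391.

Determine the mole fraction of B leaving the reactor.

D reacted = 0.391 × 235.2 = 91.95 kmol/h; ν_D = −2, so ξ = 91.95/2 = 45.98 kmol/h.
Outlet amounts (n = n₀ + ν ξ):
  D: 235.2 − 2(45.98) = 143.2
  C: 0 + 1(45.98) = 45.98
  B: 0 + 1(45.98) = 45.98
  A: 559.3 (inert)
Total out = 794.5 kmol/h; y_B = 45.98 / 794.5 = 0.05787.

0.0579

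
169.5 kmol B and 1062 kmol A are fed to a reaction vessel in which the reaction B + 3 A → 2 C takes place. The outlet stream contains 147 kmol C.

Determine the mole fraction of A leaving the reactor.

0.776

For C: n = n₀ + 2ξ → 147 = 0 + 2ξ, giving ξ = 73.5 kmol.
Outlet amounts (n = n₀ + ν ξ):
  B: 169.5 − 1(73.5) = 96
  A: 1062 − 3(73.5) = 841.5
  C: 0 + 2(73.5) = 147
Total out = 1084 kmol; y_A = 841.5 / 1084 = 0.7759.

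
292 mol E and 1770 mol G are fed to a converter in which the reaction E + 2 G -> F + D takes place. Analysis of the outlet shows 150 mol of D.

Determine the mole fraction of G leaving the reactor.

0.769

For D: n = n₀ + 1ξ → 150 = 0 + 1ξ, giving ξ = 150 mol.
Outlet amounts (n = n₀ + ν ξ):
  E: 292 − 1(150) = 142
  G: 1770 − 2(150) = 1470
  F: 0 + 1(150) = 150
  D: 0 + 1(150) = 150
Total out = 1912 mol; y_G = 1470 / 1912 = 0.7688.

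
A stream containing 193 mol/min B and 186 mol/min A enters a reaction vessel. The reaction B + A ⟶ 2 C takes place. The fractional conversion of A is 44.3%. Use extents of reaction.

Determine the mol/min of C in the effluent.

A reacted = 0.443 × 186 = 82.4 mol/min; ν_A = −1, so ξ = 82.4/1 = 82.4 mol/min.
Outlet amounts (n = n₀ + ν ξ):
  B: 193 − 1(82.4) = 110.6
  A: 186 − 1(82.4) = 103.6
  C: 0 + 2(82.4) = 164.8

165 mol/min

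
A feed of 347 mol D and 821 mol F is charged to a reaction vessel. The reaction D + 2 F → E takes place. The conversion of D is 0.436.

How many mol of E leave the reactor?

D reacted = 0.436 × 347 = 151.3 mol; ν_D = −1, so ξ = 151.3/1 = 151.3 mol.
Outlet amounts (n = n₀ + ν ξ):
  D: 347 − 1(151.3) = 195.7
  F: 821 − 2(151.3) = 518.4
  E: 0 + 1(151.3) = 151.3

151 mol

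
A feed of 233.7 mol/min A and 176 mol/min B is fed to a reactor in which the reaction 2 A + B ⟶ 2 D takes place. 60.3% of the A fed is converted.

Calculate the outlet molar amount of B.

A reacted = 0.603 × 233.7 = 140.9 mol/min; ν_A = −2, so ξ = 140.9/2 = 70.46 mol/min.
Outlet amounts (n = n₀ + ν ξ):
  A: 233.7 − 2(70.46) = 92.78
  B: 176 − 1(70.46) = 105.5
  D: 0 + 2(70.46) = 140.9

106 mol/min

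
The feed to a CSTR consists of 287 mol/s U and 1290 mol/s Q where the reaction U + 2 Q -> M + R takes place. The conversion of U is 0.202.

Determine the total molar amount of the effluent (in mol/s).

1520 mol/s

U reacted = 0.202 × 287 = 57.97 mol/s; ν_U = −1, so ξ = 57.97/1 = 57.97 mol/s.
Outlet amounts (n = n₀ + ν ξ):
  U: 287 − 1(57.97) = 229
  Q: 1290 − 2(57.97) = 1174
  M: 0 + 1(57.97) = 57.97
  R: 0 + 1(57.97) = 57.97
Total out = 229 + 1174 + 57.97 + 57.97 = 1519 mol/s.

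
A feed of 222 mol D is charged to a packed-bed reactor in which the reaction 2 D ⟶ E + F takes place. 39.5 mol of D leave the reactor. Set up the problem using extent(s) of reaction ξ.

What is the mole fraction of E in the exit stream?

For D: n = n₀ − 2ξ → 39.5 = 222 − 2ξ, giving ξ = 91.25 mol.
Outlet amounts (n = n₀ + ν ξ):
  D: 222 − 2(91.25) = 39.5
  E: 0 + 1(91.25) = 91.25
  F: 0 + 1(91.25) = 91.25
Total out = 222 mol; y_E = 91.25 / 222 = 0.411.

0.411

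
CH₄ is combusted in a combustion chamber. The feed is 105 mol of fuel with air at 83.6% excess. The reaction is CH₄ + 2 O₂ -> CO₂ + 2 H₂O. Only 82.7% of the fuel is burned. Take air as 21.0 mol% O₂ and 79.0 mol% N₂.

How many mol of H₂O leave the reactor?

174 mol

Stoichiometric O₂ = 2 × 105 = 210 mol; O₂ fed = 210 × 1.836 = 385.6 mol.
N₂ fed = 385.6 × 79/21 = 1450 mol.
Fuel reacted = 0.827 × 105 → ξ = 86.83 mol.
Outlet (n = n₀ + ν ξ):
  CH₄: 105 − 1(86.83) = 18.17
  O₂: 385.6 − 2(86.83) = 211.9
  N₂: 1450 (inert)
  CO₂: 0 + 1(86.83) = 86.83
  H₂O: 0 + 2(86.83) = 173.7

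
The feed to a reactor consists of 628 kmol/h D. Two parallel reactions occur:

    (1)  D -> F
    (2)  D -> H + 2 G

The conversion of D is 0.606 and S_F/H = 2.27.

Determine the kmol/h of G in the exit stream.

Conversion of D: D consumed = 0.606 × 628 = 380.6 kmol/h = 1ξ₁ + 1ξ₂.
Selectivity: 1ξ₁ / (1ξ₂) = 2.27 → ξ₁ = 2.27 ξ₂.
Substitute: (1·2.27 + 1) ξ₂ = 380.6 → ξ₂ = 116.4 kmol/h, ξ₁ = 264.2 kmol/h.
Outlet amounts (n = n₀ + Σ ν·ξ):
  D: 628 − 1(264.2) − 1(116.4) = 247.4
  F: 0 + 1(264.2) = 264.2
  H: 0 + 1(116.4) = 116.4
  G: 0 + 2(116.4) = 232.8

233 kmol/h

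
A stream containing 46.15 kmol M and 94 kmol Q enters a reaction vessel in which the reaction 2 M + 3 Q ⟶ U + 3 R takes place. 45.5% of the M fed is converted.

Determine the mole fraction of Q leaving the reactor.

0.482

M reacted = 0.455 × 46.15 = 21 kmol; ν_M = −2, so ξ = 21/2 = 10.5 kmol.
Outlet amounts (n = n₀ + ν ξ):
  M: 46.15 − 2(10.5) = 25.15
  Q: 94 − 3(10.5) = 62.5
  U: 0 + 1(10.5) = 10.5
  R: 0 + 3(10.5) = 31.5
Total out = 129.7 kmol; y_Q = 62.5 / 129.7 = 0.4821.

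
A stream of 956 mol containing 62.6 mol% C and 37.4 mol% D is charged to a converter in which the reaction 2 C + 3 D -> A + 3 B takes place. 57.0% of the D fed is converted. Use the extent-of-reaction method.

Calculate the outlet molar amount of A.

D reacted = 0.57 × 357.5 = 203.8 mol; ν_D = −3, so ξ = 203.8/3 = 67.93 mol.
Outlet amounts (n = n₀ + ν ξ):
  C: 598.5 − 2(67.93) = 462.6
  D: 357.5 − 3(67.93) = 153.7
  A: 0 + 1(67.93) = 67.93
  B: 0 + 3(67.93) = 203.8

67.9 mol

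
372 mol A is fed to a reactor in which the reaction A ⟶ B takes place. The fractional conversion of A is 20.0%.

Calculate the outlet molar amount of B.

74.4 mol

A reacted = 0.2 × 372 = 74.4 mol; ν_A = −1, so ξ = 74.4/1 = 74.4 mol.
Outlet amounts (n = n₀ + ν ξ):
  A: 372 − 1(74.4) = 297.6
  B: 0 + 1(74.4) = 74.4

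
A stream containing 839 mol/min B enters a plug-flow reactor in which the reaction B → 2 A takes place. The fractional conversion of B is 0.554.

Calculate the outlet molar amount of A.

930 mol/min

B reacted = 0.554 × 839 = 464.8 mol/min; ν_B = −1, so ξ = 464.8/1 = 464.8 mol/min.
Outlet amounts (n = n₀ + ν ξ):
  B: 839 − 1(464.8) = 374.2
  A: 0 + 2(464.8) = 929.6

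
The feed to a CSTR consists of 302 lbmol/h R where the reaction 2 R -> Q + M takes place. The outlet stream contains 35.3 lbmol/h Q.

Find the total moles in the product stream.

For Q: n = n₀ + 1ξ → 35.3 = 0 + 1ξ, giving ξ = 35.3 lbmol/h.
Outlet amounts (n = n₀ + ν ξ):
  R: 302 − 2(35.3) = 231.4
  Q: 0 + 1(35.3) = 35.3
  M: 0 + 1(35.3) = 35.3
Total out = 231.4 + 35.3 + 35.3 = 302 lbmol/h.

302 lbmol/h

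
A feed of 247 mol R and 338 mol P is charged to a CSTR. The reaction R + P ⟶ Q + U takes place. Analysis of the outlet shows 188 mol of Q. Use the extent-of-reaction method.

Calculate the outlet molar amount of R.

For Q: n = n₀ + 1ξ → 188 = 0 + 1ξ, giving ξ = 188 mol.
Outlet amounts (n = n₀ + ν ξ):
  R: 247 − 1(188) = 59
  P: 338 − 1(188) = 150
  Q: 0 + 1(188) = 188
  U: 0 + 1(188) = 188

59 mol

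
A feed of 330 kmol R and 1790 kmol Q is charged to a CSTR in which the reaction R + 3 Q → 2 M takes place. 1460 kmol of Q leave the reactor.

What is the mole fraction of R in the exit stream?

For Q: n = n₀ − 3ξ → 1460 = 1790 − 3ξ, giving ξ = 110 kmol.
Outlet amounts (n = n₀ + ν ξ):
  R: 330 − 1(110) = 220
  Q: 1790 − 3(110) = 1460
  M: 0 + 2(110) = 220
Total out = 1900 kmol; y_R = 220 / 1900 = 0.1158.

0.116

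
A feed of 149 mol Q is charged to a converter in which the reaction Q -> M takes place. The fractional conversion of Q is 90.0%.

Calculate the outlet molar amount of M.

134 mol

Q reacted = 0.9 × 149 = 134.1 mol; ν_Q = −1, so ξ = 134.1/1 = 134.1 mol.
Outlet amounts (n = n₀ + ν ξ):
  Q: 149 − 1(134.1) = 14.9
  M: 0 + 1(134.1) = 134.1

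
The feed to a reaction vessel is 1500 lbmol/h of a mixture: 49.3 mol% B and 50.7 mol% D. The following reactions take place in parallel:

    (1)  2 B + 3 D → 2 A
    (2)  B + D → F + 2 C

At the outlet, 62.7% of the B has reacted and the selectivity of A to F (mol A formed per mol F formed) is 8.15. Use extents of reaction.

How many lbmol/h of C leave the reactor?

101 lbmol/h

Conversion of B: B consumed = 0.627 × 739.5 = 463.7 lbmol/h = 2ξ₁ + 1ξ₂.
Selectivity: 2ξ₁ / (1ξ₂) = 8.15 → ξ₁ = 4.075 ξ₂.
Substitute: (2·4.075 + 1) ξ₂ = 463.7 → ξ₂ = 50.67 lbmol/h, ξ₁ = 206.5 lbmol/h.
Outlet amounts (n = n₀ + Σ ν·ξ):
  B: 739.5 − 2(206.5) − 1(50.67) = 275.8
  D: 760.5 − 3(206.5) − 1(50.67) = 90.34
  A: 0 + 2(206.5) = 413
  F: 0 + 1(50.67) = 50.67
  C: 0 + 2(50.67) = 101.3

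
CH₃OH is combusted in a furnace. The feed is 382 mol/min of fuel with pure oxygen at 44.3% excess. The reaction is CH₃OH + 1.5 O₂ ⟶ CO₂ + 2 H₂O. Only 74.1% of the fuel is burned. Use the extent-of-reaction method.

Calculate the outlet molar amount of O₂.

402 mol/min

Stoichiometric O₂ = 1.5 × 382 = 573 mol/min; O₂ fed = 573 × 1.443 = 826.8 mol/min.
Fuel reacted = 0.741 × 382 → ξ = 283.1 mol/min.
Outlet (n = n₀ + ν ξ):
  CH₃OH: 382 − 1(283.1) = 98.94
  O₂: 826.8 − 1.5(283.1) = 402.2
  CO₂: 0 + 1(283.1) = 283.1
  H₂O: 0 + 2(283.1) = 566.1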